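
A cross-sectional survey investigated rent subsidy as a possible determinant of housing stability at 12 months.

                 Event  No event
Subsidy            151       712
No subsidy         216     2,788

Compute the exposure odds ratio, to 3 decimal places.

2.737

Cells: a = 151, b = 712, c = 216, d = 2788.
OR = (a·d)/(b·c) = (151 × 2788) / (712 × 216) = 420988 / 153792 = 2.73739
The odds of housing stability at 12 months are about 2.74 times as high in the subsidy group.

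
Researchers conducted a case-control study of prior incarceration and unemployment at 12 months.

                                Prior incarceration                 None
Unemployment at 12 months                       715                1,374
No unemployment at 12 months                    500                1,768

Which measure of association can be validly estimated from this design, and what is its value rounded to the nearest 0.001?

Reading the table with exposure as columns: a = 715 (Prior incarceration, case), b = 500 (Prior incarceration, non-case), c = 1374 (None, case), d = 1768.
This is a case-control study: participants were sampled on outcome status, so risks in the source population cannot be estimated directly — relative risk is not valid here. The odds ratio is the appropriate measure.
OR = (a·d)/(b·c) = (715 × 1768) / (500 × 1374) = 1264120 / 687000 = 1.84006

1.840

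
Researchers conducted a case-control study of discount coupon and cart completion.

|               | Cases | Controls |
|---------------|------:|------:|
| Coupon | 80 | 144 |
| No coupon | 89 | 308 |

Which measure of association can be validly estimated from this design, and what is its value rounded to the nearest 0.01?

Cells: a = 80, b = 144, c = 89, d = 308.
This is a case-control study: participants were sampled on outcome status, so risks in the source population cannot be estimated directly — relative risk is not valid here. The odds ratio is the appropriate measure.
OR = (a·d)/(b·c) = (80 × 308) / (144 × 89) = 24640 / 12816 = 1.92260

1.92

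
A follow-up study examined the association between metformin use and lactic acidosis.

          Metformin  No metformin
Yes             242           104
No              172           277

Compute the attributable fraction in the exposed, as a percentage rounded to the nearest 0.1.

53.3

Reading the table with exposure as columns: a = 242 (Metformin, case), b = 172 (Metformin, non-case), c = 104 (No metformin, case), d = 277.
Risk in exposed = 242/414 = 0.58454; risk in unexposed = 104/381 = 0.27297.
RR = 0.58454/0.27297 = 2.14144
AR% = (RR − 1)/RR × 100 = (2.14144 − 1)/2.14144 × 100 = 53.3025%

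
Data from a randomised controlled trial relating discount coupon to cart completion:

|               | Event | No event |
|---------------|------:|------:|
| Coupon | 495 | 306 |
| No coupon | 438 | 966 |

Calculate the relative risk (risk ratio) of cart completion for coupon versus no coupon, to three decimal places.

Cells: a = 495, b = 306, c = 438, d = 966.
Risk in exposed = 495/801 = 0.61798; risk in unexposed = 438/1404 = 0.31197.
RR = 0.61798 / 0.31197 = 1.98091
The risk among the exposed is 1.98 times that among the unexposed.

1.981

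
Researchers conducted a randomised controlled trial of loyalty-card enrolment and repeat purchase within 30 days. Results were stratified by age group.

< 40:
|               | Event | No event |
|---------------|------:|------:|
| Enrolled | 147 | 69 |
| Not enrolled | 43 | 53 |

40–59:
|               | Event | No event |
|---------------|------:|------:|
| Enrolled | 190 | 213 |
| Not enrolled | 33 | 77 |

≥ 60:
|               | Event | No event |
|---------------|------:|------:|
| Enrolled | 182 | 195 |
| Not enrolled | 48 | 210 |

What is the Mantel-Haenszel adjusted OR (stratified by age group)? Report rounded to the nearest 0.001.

2.995

OR_MH = Σ(aᵢdᵢ/nᵢ) / Σ(bᵢcᵢ/nᵢ), where nᵢ is the stratum total.
Stratum 1 (< 40): n = 312; a·d/n = 147·53/312 = 24.9712; b·c/n = 69·43/312 = 9.5096
Stratum 2 (40–59): n = 513; a·d/n = 190·77/513 = 28.5185; b·c/n = 213·33/513 = 13.7018
Stratum 3 (≥ 60): n = 635; a·d/n = 182·210/635 = 60.1890; b·c/n = 195·48/635 = 14.7402
OR_MH = (24.9712 + 28.5185 + 60.1890) / (9.5096 + 13.7018 + 14.7402) = 113.6786 / 37.9515 = 2.99536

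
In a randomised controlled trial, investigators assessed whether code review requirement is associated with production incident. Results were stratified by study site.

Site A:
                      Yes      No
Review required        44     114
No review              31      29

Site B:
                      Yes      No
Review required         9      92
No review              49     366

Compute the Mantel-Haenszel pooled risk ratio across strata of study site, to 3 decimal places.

0.604

RR_MH = Σ(aᵢ·n₀ᵢ/nᵢ) / Σ(cᵢ·n₁ᵢ/nᵢ), with n₁ᵢ = aᵢ+bᵢ (exposed), n₀ᵢ = cᵢ+dᵢ (unexposed), nᵢ = n₁ᵢ+n₀ᵢ.
Stratum 1 (Site A): n₁ = 158, n₀ = 60, n = 218; a·n₀/n = 44·60/218 = 12.1101; c·n₁/n = 31·158/218 = 22.4679
Stratum 2 (Site B): n₁ = 101, n₀ = 415, n = 516; a·n₀/n = 9·415/516 = 7.2384; c·n₁/n = 49·101/516 = 9.5911
RR_MH = (12.1101 + 7.2384) / (22.4679 + 9.5911) = 19.3485 / 32.0590 = 0.60353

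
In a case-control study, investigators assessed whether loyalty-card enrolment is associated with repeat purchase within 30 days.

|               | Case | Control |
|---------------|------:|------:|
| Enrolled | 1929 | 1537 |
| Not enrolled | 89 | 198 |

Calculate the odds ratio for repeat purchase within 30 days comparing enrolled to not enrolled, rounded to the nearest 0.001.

2.792

Cells: a = 1929, b = 1537, c = 89, d = 198.
OR = (a·d)/(b·c) = (1929 × 198) / (1537 × 89) = 381942 / 136793 = 2.79212
The odds of repeat purchase within 30 days are about 2.79 times as high in the enrolled group.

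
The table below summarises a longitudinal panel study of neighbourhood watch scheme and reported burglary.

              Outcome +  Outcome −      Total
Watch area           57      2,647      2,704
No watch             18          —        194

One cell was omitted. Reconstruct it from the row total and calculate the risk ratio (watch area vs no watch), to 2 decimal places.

The missing cell is in the unexposed row: 194 − 18 = 176.
So a = 57, b = 2647, c = 18, d = 176.
RR = [a/(a+b)] / [c/(c+d)] = (57/2704) / (18/194) = 0.02108/0.09278 = 0.22719

0.23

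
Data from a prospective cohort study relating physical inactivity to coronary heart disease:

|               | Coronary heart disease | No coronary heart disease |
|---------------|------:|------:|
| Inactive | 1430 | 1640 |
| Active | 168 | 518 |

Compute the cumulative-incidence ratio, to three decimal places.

Cells: a = 1430, b = 1640, c = 168, d = 518.
Risk in exposed = 1430/3070 = 0.46580; risk in unexposed = 168/686 = 0.24490.
RR = 0.46580 / 0.24490 = 1.90201
The risk among the exposed is 1.90 times that among the unexposed.

1.902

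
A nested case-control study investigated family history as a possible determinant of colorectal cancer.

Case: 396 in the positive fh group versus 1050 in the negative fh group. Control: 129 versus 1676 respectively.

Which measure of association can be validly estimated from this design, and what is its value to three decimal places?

4.900

From the description: a = 396, b = 129, c = 1050, d = 1676.
This is a nested case-control study: participants were sampled on outcome status, so risks in the source population cannot be estimated directly — relative risk is not valid here. The odds ratio is the appropriate measure.
OR = (a·d)/(b·c) = (396 × 1676) / (129 × 1050) = 663696 / 135450 = 4.89993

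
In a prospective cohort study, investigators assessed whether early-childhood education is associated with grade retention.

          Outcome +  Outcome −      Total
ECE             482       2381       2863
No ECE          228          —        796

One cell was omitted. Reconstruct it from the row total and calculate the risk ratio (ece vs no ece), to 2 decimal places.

The missing cell is in the unexposed row: 796 − 228 = 568.
So a = 482, b = 2381, c = 228, d = 568.
RR = [a/(a+b)] / [c/(c+d)] = (482/2863) / (228/796) = 0.16835/0.28643 = 0.58777

0.59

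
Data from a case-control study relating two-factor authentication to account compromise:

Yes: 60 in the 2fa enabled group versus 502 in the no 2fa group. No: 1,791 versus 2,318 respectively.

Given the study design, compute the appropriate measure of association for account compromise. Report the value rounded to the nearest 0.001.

From the description: a = 60, b = 1791, c = 502, d = 2318.
This is a case-control study: participants were sampled on outcome status, so risks in the source population cannot be estimated directly — relative risk is not valid here. The odds ratio is the appropriate measure.
OR = (a·d)/(b·c) = (60 × 2318) / (1791 × 502) = 139080 / 899082 = 0.15469

0.155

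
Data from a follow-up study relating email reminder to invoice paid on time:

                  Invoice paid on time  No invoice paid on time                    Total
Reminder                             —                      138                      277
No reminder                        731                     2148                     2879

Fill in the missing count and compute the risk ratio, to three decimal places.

The missing cell is in the exposed row: 277 − 138 = 139.
So a = 139, b = 138, c = 731, d = 2148.
RR = [a/(a+b)] / [c/(c+d)] = (139/277) / (731/2879) = 0.50181/0.25391 = 1.97633

1.976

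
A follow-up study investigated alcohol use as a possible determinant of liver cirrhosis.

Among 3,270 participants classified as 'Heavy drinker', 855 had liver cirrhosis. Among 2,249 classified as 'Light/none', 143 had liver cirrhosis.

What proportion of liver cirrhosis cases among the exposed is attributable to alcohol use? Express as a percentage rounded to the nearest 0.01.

From the description: a = 855, b = 2415, c = 143, d = 2106.
Risk in exposed = 855/3270 = 0.26147; risk in unexposed = 143/2249 = 0.06358.
RR = 0.26147/0.06358 = 4.11218
AR% = (RR − 1)/RR × 100 = (4.11218 − 1)/4.11218 × 100 = 75.6820%

75.68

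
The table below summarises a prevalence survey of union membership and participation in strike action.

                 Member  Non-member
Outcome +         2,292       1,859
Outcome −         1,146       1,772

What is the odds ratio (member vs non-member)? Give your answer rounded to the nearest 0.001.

Reading the table with exposure as columns: a = 2292 (Member, case), b = 1146 (Member, non-case), c = 1859 (Non-member, case), d = 1772.
OR = (a·d)/(b·c) = (2292 × 1772) / (1146 × 1859) = 4061424 / 2130414 = 1.90640
The odds of participation in strike action are about 1.91 times as high in the member group.

1.906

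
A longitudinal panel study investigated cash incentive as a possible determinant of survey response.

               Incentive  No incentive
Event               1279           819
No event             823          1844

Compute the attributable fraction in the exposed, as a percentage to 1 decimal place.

Reading the table with exposure as columns: a = 1279 (Incentive, case), b = 823 (Incentive, non-case), c = 819 (No incentive, case), d = 1844.
Risk in exposed = 1279/2102 = 0.60847; risk in unexposed = 819/2663 = 0.30755.
RR = 0.60847/0.30755 = 1.97845
AR% = (RR − 1)/RR × 100 = (1.97845 − 1)/1.97845 × 100 = 49.4554%

49.5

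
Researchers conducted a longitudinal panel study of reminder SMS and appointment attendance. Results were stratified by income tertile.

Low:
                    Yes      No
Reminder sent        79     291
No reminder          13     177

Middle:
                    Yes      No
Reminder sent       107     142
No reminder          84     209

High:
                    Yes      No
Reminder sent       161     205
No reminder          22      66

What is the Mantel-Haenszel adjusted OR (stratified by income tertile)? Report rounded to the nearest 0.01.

OR_MH = Σ(aᵢdᵢ/nᵢ) / Σ(bᵢcᵢ/nᵢ), where nᵢ is the stratum total.
Stratum 1 (Low): n = 560; a·d/n = 79·177/560 = 24.9696; b·c/n = 291·13/560 = 6.7554
Stratum 2 (Middle): n = 542; a·d/n = 107·209/542 = 41.2601; b·c/n = 142·84/542 = 22.0074
Stratum 3 (High): n = 454; a·d/n = 161·66/454 = 23.4053; b·c/n = 205·22/454 = 9.9339
OR_MH = (24.9696 + 41.2601 + 23.4053) / (6.7554 + 22.0074 + 9.9339) = 89.6351 / 38.6967 = 2.31635

2.32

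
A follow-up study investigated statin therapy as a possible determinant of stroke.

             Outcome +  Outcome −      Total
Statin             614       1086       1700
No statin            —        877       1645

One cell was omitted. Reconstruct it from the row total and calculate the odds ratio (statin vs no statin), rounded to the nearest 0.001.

The missing cell is in the unexposed row: 1645 − 877 = 768.
So a = 614, b = 1086, c = 768, d = 877.
OR = (a·d)/(b·c) = (614 × 877) / (1086 × 768) = 538478 / 834048 = 0.64562

0.646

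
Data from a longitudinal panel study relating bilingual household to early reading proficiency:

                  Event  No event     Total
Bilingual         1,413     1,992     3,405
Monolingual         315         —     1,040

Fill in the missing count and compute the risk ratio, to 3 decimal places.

1.370

The missing cell is in the unexposed row: 1040 − 315 = 725.
So a = 1413, b = 1992, c = 315, d = 725.
RR = [a/(a+b)] / [c/(c+d)] = (1413/3405) / (315/1040) = 0.41498/0.30288 = 1.37009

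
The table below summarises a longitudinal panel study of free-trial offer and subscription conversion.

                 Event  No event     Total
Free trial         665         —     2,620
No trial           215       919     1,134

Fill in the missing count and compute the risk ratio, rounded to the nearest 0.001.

1.339

The missing cell is in the exposed row: 2620 − 665 = 1955.
So a = 665, b = 1955, c = 215, d = 919.
RR = [a/(a+b)] / [c/(c+d)] = (665/2620) / (215/1134) = 0.25382/0.18959 = 1.33874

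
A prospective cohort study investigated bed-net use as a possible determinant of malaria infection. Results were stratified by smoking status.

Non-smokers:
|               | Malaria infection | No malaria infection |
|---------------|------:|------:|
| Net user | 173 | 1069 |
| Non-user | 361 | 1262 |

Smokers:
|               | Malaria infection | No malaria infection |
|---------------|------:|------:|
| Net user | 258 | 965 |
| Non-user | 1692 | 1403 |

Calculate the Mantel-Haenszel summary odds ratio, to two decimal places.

0.31

OR_MH = Σ(aᵢdᵢ/nᵢ) / Σ(bᵢcᵢ/nᵢ), where nᵢ is the stratum total.
Stratum 1 (Non-smokers): n = 2865; a·d/n = 173·1262/2865 = 76.2045; b·c/n = 1069·361/2865 = 134.6977
Stratum 2 (Smokers): n = 4318; a·d/n = 258·1403/4318 = 83.8291; b·c/n = 965·1692/4318 = 378.1334
OR_MH = (76.2045 + 83.8291) / (134.6977 + 378.1334) = 160.0336 / 512.8311 = 0.31206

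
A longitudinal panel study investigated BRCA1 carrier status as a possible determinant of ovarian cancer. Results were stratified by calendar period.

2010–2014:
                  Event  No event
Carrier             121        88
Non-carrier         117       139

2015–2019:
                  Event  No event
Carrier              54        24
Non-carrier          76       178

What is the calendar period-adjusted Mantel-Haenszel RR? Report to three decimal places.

1.532

RR_MH = Σ(aᵢ·n₀ᵢ/nᵢ) / Σ(cᵢ·n₁ᵢ/nᵢ), with n₁ᵢ = aᵢ+bᵢ (exposed), n₀ᵢ = cᵢ+dᵢ (unexposed), nᵢ = n₁ᵢ+n₀ᵢ.
Stratum 1 (2010–2014): n₁ = 209, n₀ = 256, n = 465; a·n₀/n = 121·256/465 = 66.6151; c·n₁/n = 117·209/465 = 52.5871
Stratum 2 (2015–2019): n₁ = 78, n₀ = 254, n = 332; a·n₀/n = 54·254/332 = 41.3133; c·n₁/n = 76·78/332 = 17.8554
RR_MH = (66.6151 + 41.3133) / (52.5871 + 17.8554) = 107.9283 / 70.4425 = 1.53215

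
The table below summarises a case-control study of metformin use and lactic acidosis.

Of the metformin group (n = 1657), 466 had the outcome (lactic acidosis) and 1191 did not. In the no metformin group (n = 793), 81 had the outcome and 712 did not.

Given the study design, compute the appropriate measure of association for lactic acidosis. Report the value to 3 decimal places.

3.439

From the description: a = 466, b = 1191, c = 81, d = 712.
This is a case-control study: participants were sampled on outcome status, so risks in the source population cannot be estimated directly — relative risk is not valid here. The odds ratio is the appropriate measure.
OR = (a·d)/(b·c) = (466 × 712) / (1191 × 81) = 331792 / 96471 = 3.43929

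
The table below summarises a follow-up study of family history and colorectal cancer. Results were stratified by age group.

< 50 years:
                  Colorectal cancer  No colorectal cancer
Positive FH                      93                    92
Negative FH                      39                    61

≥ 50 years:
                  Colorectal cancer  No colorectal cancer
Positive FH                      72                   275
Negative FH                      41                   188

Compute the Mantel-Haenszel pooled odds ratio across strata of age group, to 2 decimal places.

1.35

OR_MH = Σ(aᵢdᵢ/nᵢ) / Σ(bᵢcᵢ/nᵢ), where nᵢ is the stratum total.
Stratum 1 (< 50 years): n = 285; a·d/n = 93·61/285 = 19.9053; b·c/n = 92·39/285 = 12.5895
Stratum 2 (≥ 50 years): n = 576; a·d/n = 72·188/576 = 23.5000; b·c/n = 275·41/576 = 19.5747
OR_MH = (19.9053 + 23.5000) / (12.5895 + 19.5747) = 43.4053 / 32.1641 = 1.34949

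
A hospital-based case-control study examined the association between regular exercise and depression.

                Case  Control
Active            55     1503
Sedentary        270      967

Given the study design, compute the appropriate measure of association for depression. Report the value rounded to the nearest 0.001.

Cells: a = 55, b = 1503, c = 270, d = 967.
This is a hospital-based case-control study: participants were sampled on outcome status, so risks in the source population cannot be estimated directly — relative risk is not valid here. The odds ratio is the appropriate measure.
OR = (a·d)/(b·c) = (55 × 967) / (1503 × 270) = 53185 / 405810 = 0.13106

0.131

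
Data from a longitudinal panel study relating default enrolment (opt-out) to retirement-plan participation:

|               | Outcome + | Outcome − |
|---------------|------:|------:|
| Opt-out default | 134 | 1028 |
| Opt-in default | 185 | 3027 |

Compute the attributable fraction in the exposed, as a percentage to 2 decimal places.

Cells: a = 134, b = 1028, c = 185, d = 3027.
Risk in exposed = 134/1162 = 0.11532; risk in unexposed = 185/3212 = 0.05760.
RR = 0.11532/0.05760 = 2.00218
AR% = (RR − 1)/RR × 100 = (2.00218 − 1)/2.00218 × 100 = 50.0544%

50.05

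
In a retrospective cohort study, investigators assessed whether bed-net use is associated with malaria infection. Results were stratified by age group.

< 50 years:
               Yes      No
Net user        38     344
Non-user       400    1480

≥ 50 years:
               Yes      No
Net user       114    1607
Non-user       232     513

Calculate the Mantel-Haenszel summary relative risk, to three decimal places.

RR_MH = Σ(aᵢ·n₀ᵢ/nᵢ) / Σ(cᵢ·n₁ᵢ/nᵢ), with n₁ᵢ = aᵢ+bᵢ (exposed), n₀ᵢ = cᵢ+dᵢ (unexposed), nᵢ = n₁ᵢ+n₀ᵢ.
Stratum 1 (< 50 years): n₁ = 382, n₀ = 1880, n = 2262; a·n₀/n = 38·1880/2262 = 31.5827; c·n₁/n = 400·382/2262 = 67.5508
Stratum 2 (≥ 50 years): n₁ = 1721, n₀ = 745, n = 2466; a·n₀/n = 114·745/2466 = 34.4404; c·n₁/n = 232·1721/2466 = 161.9108
RR_MH = (31.5827 + 34.4404) / (67.5508 + 161.9108) = 66.0231 / 229.4616 = 0.28773

0.288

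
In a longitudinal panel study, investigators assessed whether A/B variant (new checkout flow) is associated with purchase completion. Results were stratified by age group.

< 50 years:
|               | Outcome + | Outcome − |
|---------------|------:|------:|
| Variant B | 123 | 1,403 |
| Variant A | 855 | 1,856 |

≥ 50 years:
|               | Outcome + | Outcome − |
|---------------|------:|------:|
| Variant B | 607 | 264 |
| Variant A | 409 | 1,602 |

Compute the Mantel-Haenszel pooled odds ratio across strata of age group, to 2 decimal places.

1.22

OR_MH = Σ(aᵢdᵢ/nᵢ) / Σ(bᵢcᵢ/nᵢ), where nᵢ is the stratum total.
Stratum 1 (< 50 years): n = 4237; a·d/n = 123·1856/4237 = 53.8796; b·c/n = 1403·855/4237 = 283.1166
Stratum 2 (≥ 50 years): n = 2882; a·d/n = 607·1602/2882 = 337.4094; b·c/n = 264·409/2882 = 37.4656
OR_MH = (53.8796 + 337.4094) / (283.1166 + 37.4656) = 391.2891 / 320.5822 = 1.22056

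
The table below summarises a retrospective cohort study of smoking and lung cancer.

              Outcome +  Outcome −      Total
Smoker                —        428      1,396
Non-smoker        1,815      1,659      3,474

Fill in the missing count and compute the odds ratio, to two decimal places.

The missing cell is in the exposed row: 1396 − 428 = 968.
So a = 968, b = 428, c = 1815, d = 1659.
OR = (a·d)/(b·c) = (968 × 1659) / (428 × 1815) = 1605912 / 776820 = 2.06729

2.07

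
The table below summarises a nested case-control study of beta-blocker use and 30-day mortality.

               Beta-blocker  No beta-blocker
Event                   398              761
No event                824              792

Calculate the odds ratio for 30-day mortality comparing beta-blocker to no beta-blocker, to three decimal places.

Reading the table with exposure as columns: a = 398 (Beta-blocker, case), b = 824 (Beta-blocker, non-case), c = 761 (No beta-blocker, case), d = 792.
OR = (a·d)/(b·c) = (398 × 792) / (824 × 761) = 315216 / 627064 = 0.50269
Exposure is associated with lower odds of 30-day mortality (OR = 0.50 < 1).

0.503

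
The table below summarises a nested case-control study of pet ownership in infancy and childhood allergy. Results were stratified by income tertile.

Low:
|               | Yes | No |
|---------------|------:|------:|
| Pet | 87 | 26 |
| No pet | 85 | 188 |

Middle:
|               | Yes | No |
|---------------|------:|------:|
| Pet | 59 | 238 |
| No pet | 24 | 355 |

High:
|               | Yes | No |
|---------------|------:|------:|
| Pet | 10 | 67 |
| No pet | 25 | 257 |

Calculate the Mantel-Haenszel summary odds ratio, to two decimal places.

4.27

OR_MH = Σ(aᵢdᵢ/nᵢ) / Σ(bᵢcᵢ/nᵢ), where nᵢ is the stratum total.
Stratum 1 (Low): n = 386; a·d/n = 87·188/386 = 42.3731; b·c/n = 26·85/386 = 5.7254
Stratum 2 (Middle): n = 676; a·d/n = 59·355/676 = 30.9837; b·c/n = 238·24/676 = 8.4497
Stratum 3 (High): n = 359; a·d/n = 10·257/359 = 7.1588; b·c/n = 67·25/359 = 4.6657
OR_MH = (42.3731 + 30.9837 + 7.1588) / (5.7254 + 8.4497 + 4.6657) = 80.5156 / 18.8408 = 4.27346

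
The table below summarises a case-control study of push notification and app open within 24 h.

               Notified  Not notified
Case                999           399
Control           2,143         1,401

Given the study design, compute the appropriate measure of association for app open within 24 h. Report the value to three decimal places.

1.637

Reading the table with exposure as columns: a = 999 (Notified, case), b = 2143 (Notified, non-case), c = 399 (Not notified, case), d = 1401.
This is a case-control study: participants were sampled on outcome status, so risks in the source population cannot be estimated directly — relative risk is not valid here. The odds ratio is the appropriate measure.
OR = (a·d)/(b·c) = (999 × 1401) / (2143 × 399) = 1399599 / 855057 = 1.63685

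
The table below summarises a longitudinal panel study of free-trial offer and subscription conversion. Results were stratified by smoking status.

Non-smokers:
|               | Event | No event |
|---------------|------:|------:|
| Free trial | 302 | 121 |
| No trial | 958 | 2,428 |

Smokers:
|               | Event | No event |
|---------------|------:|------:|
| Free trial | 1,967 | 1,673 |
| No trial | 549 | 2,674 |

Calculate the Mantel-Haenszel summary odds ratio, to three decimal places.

OR_MH = Σ(aᵢdᵢ/nᵢ) / Σ(bᵢcᵢ/nᵢ), where nᵢ is the stratum total.
Stratum 1 (Non-smokers): n = 3809; a·d/n = 302·2428/3809 = 192.5062; b·c/n = 121·958/3809 = 30.4327
Stratum 2 (Smokers): n = 6863; a·d/n = 1967·2674/6863 = 766.3934; b·c/n = 1673·549/6863 = 133.8302
OR_MH = (192.5062 + 766.3934) / (30.4327 + 133.8302) = 958.8996 / 164.2629 = 5.83759

5.838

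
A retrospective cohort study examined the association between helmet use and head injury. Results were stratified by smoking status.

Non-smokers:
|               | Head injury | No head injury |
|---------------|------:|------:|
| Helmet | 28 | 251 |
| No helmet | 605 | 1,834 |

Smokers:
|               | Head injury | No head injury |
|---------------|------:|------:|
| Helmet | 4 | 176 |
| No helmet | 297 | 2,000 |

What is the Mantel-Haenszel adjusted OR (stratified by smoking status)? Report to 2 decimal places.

OR_MH = Σ(aᵢdᵢ/nᵢ) / Σ(bᵢcᵢ/nᵢ), where nᵢ is the stratum total.
Stratum 1 (Non-smokers): n = 2718; a·d/n = 28·1834/2718 = 18.8933; b·c/n = 251·605/2718 = 55.8701
Stratum 2 (Smokers): n = 2477; a·d/n = 4·2000/2477 = 3.2297; b·c/n = 176·297/2477 = 21.1029
OR_MH = (18.8933 + 3.2297) / (55.8701 + 21.1029) = 22.1230 / 76.9731 = 0.28741

0.29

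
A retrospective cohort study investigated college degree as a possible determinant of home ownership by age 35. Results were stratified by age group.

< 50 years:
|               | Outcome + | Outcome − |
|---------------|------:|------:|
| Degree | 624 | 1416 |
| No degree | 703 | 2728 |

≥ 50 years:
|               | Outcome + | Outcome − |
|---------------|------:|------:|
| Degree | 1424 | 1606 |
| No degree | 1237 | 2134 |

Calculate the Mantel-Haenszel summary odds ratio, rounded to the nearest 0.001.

OR_MH = Σ(aᵢdᵢ/nᵢ) / Σ(bᵢcᵢ/nᵢ), where nᵢ is the stratum total.
Stratum 1 (< 50 years): n = 5471; a·d/n = 624·2728/5471 = 311.1446; b·c/n = 1416·703/5471 = 181.9499
Stratum 2 (≥ 50 years): n = 6401; a·d/n = 1424·2134/6401 = 474.7408; b·c/n = 1606·1237/6401 = 310.3612
OR_MH = (311.1446 + 474.7408) / (181.9499 + 310.3612) = 785.8854 / 492.3111 = 1.59632

1.596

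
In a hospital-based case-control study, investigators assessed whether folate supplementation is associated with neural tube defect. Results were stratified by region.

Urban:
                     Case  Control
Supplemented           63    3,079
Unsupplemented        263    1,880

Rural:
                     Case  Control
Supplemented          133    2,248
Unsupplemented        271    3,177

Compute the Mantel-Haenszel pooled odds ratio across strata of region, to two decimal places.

OR_MH = Σ(aᵢdᵢ/nᵢ) / Σ(bᵢcᵢ/nᵢ), where nᵢ is the stratum total.
Stratum 1 (Urban): n = 5285; a·d/n = 63·1880/5285 = 22.4106; b·c/n = 3079·263/5285 = 153.2218
Stratum 2 (Rural): n = 5829; a·d/n = 133·3177/5829 = 72.4894; b·c/n = 2248·271/5829 = 104.5133
OR_MH = (22.4106 + 72.4894) / (153.2218 + 104.5133) = 94.9000 / 257.7351 = 0.36821

0.37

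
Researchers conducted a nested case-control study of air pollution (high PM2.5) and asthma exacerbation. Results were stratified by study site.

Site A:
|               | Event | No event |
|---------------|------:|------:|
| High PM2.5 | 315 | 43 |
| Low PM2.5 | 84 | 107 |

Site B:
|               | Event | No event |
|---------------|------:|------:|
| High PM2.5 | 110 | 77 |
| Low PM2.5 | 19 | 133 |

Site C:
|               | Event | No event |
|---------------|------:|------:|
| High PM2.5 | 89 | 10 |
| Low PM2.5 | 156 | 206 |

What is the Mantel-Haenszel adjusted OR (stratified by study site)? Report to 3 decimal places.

OR_MH = Σ(aᵢdᵢ/nᵢ) / Σ(bᵢcᵢ/nᵢ), where nᵢ is the stratum total.
Stratum 1 (Site A): n = 549; a·d/n = 315·107/549 = 61.3934; b·c/n = 43·84/549 = 6.5792
Stratum 2 (Site B): n = 339; a·d/n = 110·133/339 = 43.1563; b·c/n = 77·19/339 = 4.3156
Stratum 3 (Site C): n = 461; a·d/n = 89·206/461 = 39.7701; b·c/n = 10·156/461 = 3.3839
OR_MH = (61.3934 + 43.1563 + 39.7701) / (6.5792 + 4.3156 + 3.3839) = 144.3198 / 14.2788 = 10.10727

10.107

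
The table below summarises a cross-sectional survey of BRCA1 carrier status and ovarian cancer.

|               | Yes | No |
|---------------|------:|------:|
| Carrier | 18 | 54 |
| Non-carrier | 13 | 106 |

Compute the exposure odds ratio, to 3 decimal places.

2.718

Cells: a = 18, b = 54, c = 13, d = 106.
OR = (a·d)/(b·c) = (18 × 106) / (54 × 13) = 1908 / 702 = 2.71795
The odds of ovarian cancer are about 2.72 times as high in the carrier group.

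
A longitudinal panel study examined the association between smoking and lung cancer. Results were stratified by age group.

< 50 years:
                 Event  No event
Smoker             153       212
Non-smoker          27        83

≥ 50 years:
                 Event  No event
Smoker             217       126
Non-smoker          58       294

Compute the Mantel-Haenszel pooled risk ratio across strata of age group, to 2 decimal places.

2.94

RR_MH = Σ(aᵢ·n₀ᵢ/nᵢ) / Σ(cᵢ·n₁ᵢ/nᵢ), with n₁ᵢ = aᵢ+bᵢ (exposed), n₀ᵢ = cᵢ+dᵢ (unexposed), nᵢ = n₁ᵢ+n₀ᵢ.
Stratum 1 (< 50 years): n₁ = 365, n₀ = 110, n = 475; a·n₀/n = 153·110/475 = 35.4316; c·n₁/n = 27·365/475 = 20.7474
Stratum 2 (≥ 50 years): n₁ = 343, n₀ = 352, n = 695; a·n₀/n = 217·352/695 = 109.9050; c·n₁/n = 58·343/695 = 28.6245
RR_MH = (35.4316 + 109.9050) / (20.7474 + 28.6245) = 145.3366 / 49.3718 = 2.94372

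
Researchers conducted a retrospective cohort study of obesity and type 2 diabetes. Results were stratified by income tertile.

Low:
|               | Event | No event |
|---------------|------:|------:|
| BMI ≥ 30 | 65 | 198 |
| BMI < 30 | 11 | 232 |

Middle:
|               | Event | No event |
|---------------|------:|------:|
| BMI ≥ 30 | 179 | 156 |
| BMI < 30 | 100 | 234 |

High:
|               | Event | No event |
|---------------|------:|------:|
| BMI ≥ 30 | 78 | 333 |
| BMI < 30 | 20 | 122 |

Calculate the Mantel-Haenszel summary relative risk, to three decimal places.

RR_MH = Σ(aᵢ·n₀ᵢ/nᵢ) / Σ(cᵢ·n₁ᵢ/nᵢ), with n₁ᵢ = aᵢ+bᵢ (exposed), n₀ᵢ = cᵢ+dᵢ (unexposed), nᵢ = n₁ᵢ+n₀ᵢ.
Stratum 1 (Low): n₁ = 263, n₀ = 243, n = 506; a·n₀/n = 65·243/506 = 31.2154; c·n₁/n = 11·263/506 = 5.7174
Stratum 2 (Middle): n₁ = 335, n₀ = 334, n = 669; a·n₀/n = 179·334/669 = 89.3662; c·n₁/n = 100·335/669 = 50.0747
Stratum 3 (High): n₁ = 411, n₀ = 142, n = 553; a·n₀/n = 78·142/553 = 20.0289; c·n₁/n = 20·411/553 = 14.8644
RR_MH = (31.2154 + 89.3662 + 20.0289) / (5.7174 + 50.0747 + 14.8644) = 140.6106 / 70.6565 = 1.99006

1.990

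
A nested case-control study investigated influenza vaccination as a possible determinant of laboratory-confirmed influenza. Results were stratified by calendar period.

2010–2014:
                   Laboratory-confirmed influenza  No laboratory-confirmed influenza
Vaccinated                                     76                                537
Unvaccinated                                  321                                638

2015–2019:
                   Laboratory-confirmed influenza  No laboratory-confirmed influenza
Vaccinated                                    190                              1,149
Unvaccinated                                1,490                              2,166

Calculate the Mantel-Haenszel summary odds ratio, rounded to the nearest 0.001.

OR_MH = Σ(aᵢdᵢ/nᵢ) / Σ(bᵢcᵢ/nᵢ), where nᵢ is the stratum total.
Stratum 1 (2010–2014): n = 1572; a·d/n = 76·638/1572 = 30.8448; b·c/n = 537·321/1572 = 109.6546
Stratum 2 (2015–2019): n = 4995; a·d/n = 190·2166/4995 = 82.3904; b·c/n = 1149·1490/4995 = 342.7447
OR_MH = (30.8448 + 82.3904) / (109.6546 + 342.7447) = 113.2352 / 452.3993 = 0.25030

0.250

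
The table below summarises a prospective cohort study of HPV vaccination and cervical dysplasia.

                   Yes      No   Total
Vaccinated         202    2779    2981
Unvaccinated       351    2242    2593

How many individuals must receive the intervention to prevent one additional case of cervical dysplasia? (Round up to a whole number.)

15

Risk in treated group = 202/2981 = 0.06776; risk in control = 351/2593 = 0.13536.
Absolute risk reduction = 0.13536 − 0.06776 = 0.06760
NNT = 1 / ARR = 1 / 0.06760 = 14.792 → round up → 15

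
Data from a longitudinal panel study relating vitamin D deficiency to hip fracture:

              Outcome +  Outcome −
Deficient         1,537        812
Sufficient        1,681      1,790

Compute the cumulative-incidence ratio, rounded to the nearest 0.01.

Cells: a = 1537, b = 812, c = 1681, d = 1790.
Risk in exposed = 1537/2349 = 0.65432; risk in unexposed = 1681/3471 = 0.48430.
RR = 0.65432 / 0.48430 = 1.35107
The risk among the exposed is 1.35 times that among the unexposed.

1.35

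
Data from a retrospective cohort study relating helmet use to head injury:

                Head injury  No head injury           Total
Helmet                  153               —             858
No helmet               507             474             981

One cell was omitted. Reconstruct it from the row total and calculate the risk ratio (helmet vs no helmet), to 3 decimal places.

The missing cell is in the exposed row: 858 − 153 = 705.
So a = 153, b = 705, c = 507, d = 474.
RR = [a/(a+b)] / [c/(c+d)] = (153/858) / (507/981) = 0.17832/0.51682 = 0.34504

0.345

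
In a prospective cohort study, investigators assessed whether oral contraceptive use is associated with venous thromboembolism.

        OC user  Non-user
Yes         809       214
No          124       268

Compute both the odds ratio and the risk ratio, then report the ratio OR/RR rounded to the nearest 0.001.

4.184

Reading the table with exposure as columns: a = 809 (OC user, case), b = 124 (OC user, non-case), c = 214 (Non-user, case), d = 268.
OR = (809·268)/(124·214) = 216812/26536 = 8.17049
Risk in exposed = 809/933 = 0.86710; risk in unexposed = 214/482 = 0.44398; RR = 1.95299
OR/RR = 8.17049 / 1.95299 = 4.18358
The outcome is not rare, so the OR lies further from 1 than the RR.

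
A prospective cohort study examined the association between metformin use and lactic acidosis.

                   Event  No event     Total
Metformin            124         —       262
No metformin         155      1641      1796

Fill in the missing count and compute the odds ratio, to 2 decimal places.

9.51

The missing cell is in the exposed row: 262 − 124 = 138.
So a = 124, b = 138, c = 155, d = 1641.
OR = (a·d)/(b·c) = (124 × 1641) / (138 × 155) = 203484 / 21390 = 9.51304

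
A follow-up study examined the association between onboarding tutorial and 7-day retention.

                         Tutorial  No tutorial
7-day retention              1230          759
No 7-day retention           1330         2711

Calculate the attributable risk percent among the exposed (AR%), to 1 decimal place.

Reading the table with exposure as columns: a = 1230 (Tutorial, case), b = 1330 (Tutorial, non-case), c = 759 (No tutorial, case), d = 2711.
Risk in exposed = 1230/2560 = 0.48047; risk in unexposed = 759/3470 = 0.21873.
RR = 0.48047/0.21873 = 2.19661
AR% = (RR − 1)/RR × 100 = (2.19661 − 1)/2.19661 × 100 = 54.4753%

54.5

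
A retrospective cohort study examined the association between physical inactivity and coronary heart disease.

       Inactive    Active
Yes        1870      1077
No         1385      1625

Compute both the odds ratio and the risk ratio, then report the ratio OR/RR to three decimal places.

1.413

Reading the table with exposure as columns: a = 1870 (Inactive, case), b = 1385 (Inactive, non-case), c = 1077 (Active, case), d = 1625.
OR = (1870·1625)/(1385·1077) = 3038750/1491645 = 2.03718
Risk in exposed = 1870/3255 = 0.57450; risk in unexposed = 1077/2702 = 0.39859; RR = 1.44132
OR/RR = 2.03718 / 1.44132 = 1.41341
The outcome is not rare, so the OR lies further from 1 than the RR.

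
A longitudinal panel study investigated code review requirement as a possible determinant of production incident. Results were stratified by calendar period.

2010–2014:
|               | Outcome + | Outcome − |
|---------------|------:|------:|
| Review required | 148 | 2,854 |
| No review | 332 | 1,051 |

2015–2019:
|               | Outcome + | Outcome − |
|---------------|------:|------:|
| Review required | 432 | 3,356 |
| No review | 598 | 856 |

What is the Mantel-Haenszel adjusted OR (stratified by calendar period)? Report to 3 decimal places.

0.177

OR_MH = Σ(aᵢdᵢ/nᵢ) / Σ(bᵢcᵢ/nᵢ), where nᵢ is the stratum total.
Stratum 1 (2010–2014): n = 4385; a·d/n = 148·1051/4385 = 35.4727; b·c/n = 2854·332/4385 = 216.0839
Stratum 2 (2015–2019): n = 5242; a·d/n = 432·856/5242 = 70.5441; b·c/n = 3356·598/5242 = 382.8478
OR_MH = (35.4727 + 70.5441) / (216.0839 + 382.8478) = 106.0168 / 598.9317 = 0.17701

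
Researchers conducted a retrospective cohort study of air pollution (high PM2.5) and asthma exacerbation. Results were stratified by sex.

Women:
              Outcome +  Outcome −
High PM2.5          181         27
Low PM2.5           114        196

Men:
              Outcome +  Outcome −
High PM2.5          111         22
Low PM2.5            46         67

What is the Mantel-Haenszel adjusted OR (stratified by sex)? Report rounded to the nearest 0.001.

9.817

OR_MH = Σ(aᵢdᵢ/nᵢ) / Σ(bᵢcᵢ/nᵢ), where nᵢ is the stratum total.
Stratum 1 (Women): n = 518; a·d/n = 181·196/518 = 68.4865; b·c/n = 27·114/518 = 5.9421
Stratum 2 (Men): n = 246; a·d/n = 111·67/246 = 30.2317; b·c/n = 22·46/246 = 4.1138
OR_MH = (68.4865 + 30.2317) / (5.9421 + 4.1138) = 98.7182 / 10.0559 = 9.81694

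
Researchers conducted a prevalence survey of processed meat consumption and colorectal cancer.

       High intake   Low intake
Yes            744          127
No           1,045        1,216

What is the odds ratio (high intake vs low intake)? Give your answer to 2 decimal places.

Reading the table with exposure as columns: a = 744 (High intake, case), b = 1045 (High intake, non-case), c = 127 (Low intake, case), d = 1216.
OR = (a·d)/(b·c) = (744 × 1216) / (1045 × 127) = 904704 / 132715 = 6.81689
The odds of colorectal cancer are about 6.82 times as high in the high intake group.

6.82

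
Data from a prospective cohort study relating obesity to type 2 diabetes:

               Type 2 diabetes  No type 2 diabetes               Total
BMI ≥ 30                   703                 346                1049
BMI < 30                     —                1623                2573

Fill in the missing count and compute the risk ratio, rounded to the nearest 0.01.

The missing cell is in the unexposed row: 2573 − 1623 = 950.
So a = 703, b = 346, c = 950, d = 1623.
RR = [a/(a+b)] / [c/(c+d)] = (703/1049) / (950/2573) = 0.67016/0.36922 = 1.81508

1.82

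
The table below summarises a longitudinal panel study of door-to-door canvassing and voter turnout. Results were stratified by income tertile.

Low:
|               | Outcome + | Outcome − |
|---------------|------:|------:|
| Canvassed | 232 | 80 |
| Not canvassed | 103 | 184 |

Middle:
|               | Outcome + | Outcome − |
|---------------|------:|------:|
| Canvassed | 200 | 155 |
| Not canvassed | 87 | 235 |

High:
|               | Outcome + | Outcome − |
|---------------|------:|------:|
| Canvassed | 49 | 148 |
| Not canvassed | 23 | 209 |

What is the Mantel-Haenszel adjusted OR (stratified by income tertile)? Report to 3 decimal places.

OR_MH = Σ(aᵢdᵢ/nᵢ) / Σ(bᵢcᵢ/nᵢ), where nᵢ is the stratum total.
Stratum 1 (Low): n = 599; a·d/n = 232·184/599 = 71.2654; b·c/n = 80·103/599 = 13.7563
Stratum 2 (Middle): n = 677; a·d/n = 200·235/677 = 69.4239; b·c/n = 155·87/677 = 19.9188
Stratum 3 (High): n = 429; a·d/n = 49·209/429 = 23.8718; b·c/n = 148·23/429 = 7.9347
OR_MH = (71.2654 + 69.4239 + 23.8718) / (13.7563 + 19.9188 + 7.9347) = 164.5612 / 41.6098 = 3.95487

3.955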